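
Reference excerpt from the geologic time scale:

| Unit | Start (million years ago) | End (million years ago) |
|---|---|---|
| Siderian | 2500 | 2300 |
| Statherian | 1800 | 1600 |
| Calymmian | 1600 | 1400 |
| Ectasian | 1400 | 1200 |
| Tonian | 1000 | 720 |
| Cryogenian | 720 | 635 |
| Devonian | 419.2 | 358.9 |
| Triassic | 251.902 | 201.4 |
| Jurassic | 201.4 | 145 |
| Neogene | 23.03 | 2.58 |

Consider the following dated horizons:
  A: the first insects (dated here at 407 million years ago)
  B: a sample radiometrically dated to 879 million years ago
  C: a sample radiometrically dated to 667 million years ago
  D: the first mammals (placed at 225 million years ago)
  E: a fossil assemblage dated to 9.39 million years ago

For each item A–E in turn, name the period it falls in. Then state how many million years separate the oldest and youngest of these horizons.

A — Devonian; B — Tonian; C — Cryogenian; D — Triassic; E — Neogene; span 869.61 million years

Match each age against the start–end ranges in the excerpt: A = 407 Ma → Devonian (419.2–358.9); B = 879 Ma → Tonian (1000–720); C = 667 Ma → Cryogenian (720–635); D = 225 Ma → Triassic (251.902–201.4); E = 9.39 Ma → Neogene (23.03–2.58).
The largest age is 879 Ma and the smallest is 9.39 Ma; their difference is 869.61 Myr.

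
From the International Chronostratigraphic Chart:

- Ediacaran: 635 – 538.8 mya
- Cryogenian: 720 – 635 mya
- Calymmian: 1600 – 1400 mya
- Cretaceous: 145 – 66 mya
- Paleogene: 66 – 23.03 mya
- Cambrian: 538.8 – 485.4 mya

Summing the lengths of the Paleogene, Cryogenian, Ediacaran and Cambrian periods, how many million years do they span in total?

277.57 million years

Duration is start − end for each: (66 − 23.03) + (720 − 635) + (635 − 538.8) + (538.8 − 485.4).
That is 42.97 + 85 + 96.2 + 53.4, which totals 277.57 million years.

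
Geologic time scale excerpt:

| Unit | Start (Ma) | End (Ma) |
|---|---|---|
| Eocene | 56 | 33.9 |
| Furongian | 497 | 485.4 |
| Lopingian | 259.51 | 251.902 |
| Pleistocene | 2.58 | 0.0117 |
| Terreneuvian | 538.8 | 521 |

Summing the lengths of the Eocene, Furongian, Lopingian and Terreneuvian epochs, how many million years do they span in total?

59.108 million years

Duration is start − end for each: (56 − 33.9) + (497 − 485.4) + (259.51 − 251.902) + (538.8 − 521).
That is 22.1 + 11.6 + 7.608 + 17.8, which totals 59.108 million years.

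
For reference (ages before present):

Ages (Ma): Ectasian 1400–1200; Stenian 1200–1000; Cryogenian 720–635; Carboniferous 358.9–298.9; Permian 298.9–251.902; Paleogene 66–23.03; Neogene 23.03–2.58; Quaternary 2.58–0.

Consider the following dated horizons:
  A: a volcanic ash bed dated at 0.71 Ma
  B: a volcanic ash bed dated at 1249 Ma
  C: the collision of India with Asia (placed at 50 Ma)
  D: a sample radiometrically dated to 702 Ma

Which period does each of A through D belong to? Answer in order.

A — Quaternary; B — Ectasian; C — Paleogene; D — Cryogenian

A: 0.71 Ma lies in 2.58–0 Ma, so Quaternary.
B: 1249 Ma lies in 1400–1200 Ma, so Ectasian.
C: 50 Ma lies in 66–23.03 Ma, so Paleogene.
D: 702 Ma lies in 720–635 Ma, so Cryogenian.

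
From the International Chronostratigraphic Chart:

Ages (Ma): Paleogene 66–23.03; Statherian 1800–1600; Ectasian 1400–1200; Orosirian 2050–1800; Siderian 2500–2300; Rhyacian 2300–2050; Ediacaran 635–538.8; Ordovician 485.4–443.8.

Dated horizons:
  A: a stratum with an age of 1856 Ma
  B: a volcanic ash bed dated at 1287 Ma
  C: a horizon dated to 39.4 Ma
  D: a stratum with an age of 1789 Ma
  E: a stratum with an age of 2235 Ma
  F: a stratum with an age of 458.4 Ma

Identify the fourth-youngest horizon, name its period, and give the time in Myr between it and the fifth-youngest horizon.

D, in the Statherian; 67 million years to A

Sorted youngest-first by Ma: C (39.4), F (458.4), B (1287), D (1789), A (1856), E (2235).
The fourth youngest is D at 1789 Ma, which lies in 1800–1600 Ma: the Statherian.
The fifth youngest is A at 1856 Ma; separation = |1789 − 1856| = 67 Myr.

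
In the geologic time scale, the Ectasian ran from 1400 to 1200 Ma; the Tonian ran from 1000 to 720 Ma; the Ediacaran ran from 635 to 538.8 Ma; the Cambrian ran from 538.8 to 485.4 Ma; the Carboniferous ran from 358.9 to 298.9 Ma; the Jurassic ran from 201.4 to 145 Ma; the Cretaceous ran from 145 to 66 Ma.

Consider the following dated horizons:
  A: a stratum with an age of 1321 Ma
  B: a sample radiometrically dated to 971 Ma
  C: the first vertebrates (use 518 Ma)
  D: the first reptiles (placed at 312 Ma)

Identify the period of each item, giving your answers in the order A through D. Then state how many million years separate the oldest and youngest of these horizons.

A: 1321 Ma lies in 1400–1200 Ma, so Ectasian.
B: 971 Ma lies in 1000–720 Ma, so Tonian.
C: 518 Ma lies in 538.8–485.4 Ma, so Cambrian.
D: 312 Ma lies in 358.9–298.9 Ma, so Carboniferous.
Oldest = 1321 Ma, youngest = 312 Ma → span 1009 Myr.

A — Ectasian; B — Tonian; C — Cambrian; D — Carboniferous; span 1009 million years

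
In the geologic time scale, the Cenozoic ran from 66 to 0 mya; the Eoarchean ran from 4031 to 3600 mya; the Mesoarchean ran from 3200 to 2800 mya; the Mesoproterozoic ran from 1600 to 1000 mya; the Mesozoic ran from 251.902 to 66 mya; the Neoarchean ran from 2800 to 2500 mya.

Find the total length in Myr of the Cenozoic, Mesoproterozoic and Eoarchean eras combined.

Each duration: Cenozoic = 66; Mesoproterozoic = 600; Eoarchean = 431.
Sum: 66 + 600 + 431 = 1097 Myr.

1097 million years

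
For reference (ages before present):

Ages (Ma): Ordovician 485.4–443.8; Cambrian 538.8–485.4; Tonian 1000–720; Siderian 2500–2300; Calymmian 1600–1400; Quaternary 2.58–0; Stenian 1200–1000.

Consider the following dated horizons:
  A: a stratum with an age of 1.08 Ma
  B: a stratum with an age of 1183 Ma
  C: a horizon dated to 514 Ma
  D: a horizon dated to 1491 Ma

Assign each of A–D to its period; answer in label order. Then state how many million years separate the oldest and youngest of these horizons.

Match each age against the start–end ranges in the excerpt: A = 1.08 Ma → Quaternary (2.58–0); B = 1183 Ma → Stenian (1200–1000); C = 514 Ma → Cambrian (538.8–485.4); D = 1491 Ma → Calymmian (1600–1400).
The largest age is 1491 Ma and the smallest is 1.08 Ma; their difference is 1489.92 Myr.

A — Quaternary; B — Stenian; C — Cambrian; D — Calymmian; span 1489.92 million years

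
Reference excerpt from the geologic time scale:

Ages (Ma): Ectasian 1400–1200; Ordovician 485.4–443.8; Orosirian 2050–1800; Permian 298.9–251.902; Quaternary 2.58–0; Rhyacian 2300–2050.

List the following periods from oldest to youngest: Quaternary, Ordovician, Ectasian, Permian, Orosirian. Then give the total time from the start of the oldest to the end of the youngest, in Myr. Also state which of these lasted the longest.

Orosirian → Ectasian → Ordovician → Permian → Quaternary; total span 2050 Myr; longest is Orosirian

From the excerpt: Quaternary 2.58–0; Ordovician 485.4–443.8; Ectasian 1400–1200; Permian 298.9–251.902; Orosirian 2050–1800 (Ma).
Larger Ma is earlier, so the oldest is Orosirian and the youngest is Quaternary; oldest to youngest: Orosirian, Ectasian, Ordovician, Permian, Quaternary.
Oldest start 2050 minus youngest end 0 gives 2050 Myr overall.
Individual lengths (start − end): Orosirian 250; Ectasian 200; Quaternary 2.58; Permian 46.998; Ordovician 41.6. The largest is Orosirian at 250 Myr.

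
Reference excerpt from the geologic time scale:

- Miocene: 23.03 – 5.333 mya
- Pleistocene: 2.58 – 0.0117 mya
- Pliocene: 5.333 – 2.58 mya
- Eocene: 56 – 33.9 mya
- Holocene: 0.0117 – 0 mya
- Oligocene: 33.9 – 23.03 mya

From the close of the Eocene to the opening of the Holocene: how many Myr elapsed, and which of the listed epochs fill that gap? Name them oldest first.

33.8883 million years; Oligocene, Miocene, Pliocene, Pleistocene

End of Eocene = 33.9 Ma; start of Holocene = 0.0117 Ma.
Gap = 33.9 − 0.0117 = 33.8883 Myr.
Epochs wholly inside 33.9–0.0117 Ma: Oligocene (33.9–23.03), Miocene (23.03–5.333), Pliocene (5.333–2.58), Pleistocene (2.58–0.0117).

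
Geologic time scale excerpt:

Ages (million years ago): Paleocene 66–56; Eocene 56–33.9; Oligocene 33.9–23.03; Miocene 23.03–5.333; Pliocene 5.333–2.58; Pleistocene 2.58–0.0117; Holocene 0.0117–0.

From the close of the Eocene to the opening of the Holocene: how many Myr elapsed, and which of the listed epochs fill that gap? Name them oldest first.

End of Eocene = 33.9 Ma; start of Holocene = 0.0117 Ma.
Gap = 33.9 − 0.0117 = 33.8883 Myr.
Epochs wholly inside 33.9–0.0117 Ma: Oligocene (33.9–23.03), Miocene (23.03–5.333), Pliocene (5.333–2.58), Pleistocene (2.58–0.0117).

33.8883 million years; Oligocene, Miocene, Pliocene, Pleistocene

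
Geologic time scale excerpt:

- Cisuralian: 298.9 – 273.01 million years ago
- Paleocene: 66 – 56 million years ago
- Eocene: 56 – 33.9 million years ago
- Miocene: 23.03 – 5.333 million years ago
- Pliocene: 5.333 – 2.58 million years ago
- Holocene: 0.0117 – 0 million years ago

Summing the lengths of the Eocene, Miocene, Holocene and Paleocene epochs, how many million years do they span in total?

Each duration: Eocene = 22.1; Miocene = 17.697; Holocene = 0.0117; Paleocene = 10.
Sum: 22.1 + 17.697 + 0.0117 + 10 = 49.8087 Myr.

49.8087 million years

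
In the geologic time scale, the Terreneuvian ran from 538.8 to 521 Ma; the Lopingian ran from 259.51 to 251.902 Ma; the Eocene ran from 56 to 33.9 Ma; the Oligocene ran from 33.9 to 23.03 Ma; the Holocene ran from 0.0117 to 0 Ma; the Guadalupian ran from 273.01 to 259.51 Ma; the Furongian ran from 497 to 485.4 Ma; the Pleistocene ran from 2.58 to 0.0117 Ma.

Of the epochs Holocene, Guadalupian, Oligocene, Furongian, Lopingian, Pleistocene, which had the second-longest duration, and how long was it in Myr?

Start − end for each: Holocene 0.0117 − 0 = 0.0117; Guadalupian 273.01 − 259.51 = 13.5; Oligocene 33.9 − 23.03 = 10.87; Furongian 497 − 485.4 = 11.6; Lopingian 259.51 − 251.902 = 7.608; Pleistocene 2.58 − 0.0117 = 2.5683.
Ranking these from longest: Guadalupian > Furongian > Oligocene > Lopingian > Pleistocene > Holocene.
Position 2 in that ranking is Furongian, which lasted 11.6 Myr.

Furongian, 11.6 million years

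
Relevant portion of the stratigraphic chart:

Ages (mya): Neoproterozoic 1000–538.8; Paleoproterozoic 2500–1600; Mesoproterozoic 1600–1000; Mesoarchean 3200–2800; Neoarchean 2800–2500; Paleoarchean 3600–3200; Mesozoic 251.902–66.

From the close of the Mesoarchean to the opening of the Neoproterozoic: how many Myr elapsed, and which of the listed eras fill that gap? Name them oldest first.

1800 million years; Neoarchean, Paleoproterozoic, Mesoproterozoic

End of Mesoarchean = 2800 Ma; start of Neoproterozoic = 1000 Ma.
Gap = 2800 − 1000 = 1800 Myr.
Eras wholly inside 2800–1000 Ma: Neoarchean (2800–2500), Paleoproterozoic (2500–1600), Mesoproterozoic (1600–1000).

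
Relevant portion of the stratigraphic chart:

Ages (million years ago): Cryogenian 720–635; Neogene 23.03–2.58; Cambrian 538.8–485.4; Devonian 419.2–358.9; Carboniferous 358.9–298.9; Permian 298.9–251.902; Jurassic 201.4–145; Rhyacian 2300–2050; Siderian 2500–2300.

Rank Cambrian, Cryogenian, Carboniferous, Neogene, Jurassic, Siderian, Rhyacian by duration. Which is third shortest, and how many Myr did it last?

Jurassic, 56.4 million years

Start − end for each: Cambrian 538.8 − 485.4 = 53.4; Cryogenian 720 − 635 = 85; Carboniferous 358.9 − 298.9 = 60; Neogene 23.03 − 2.58 = 20.45; Jurassic 201.4 − 145 = 56.4; Siderian 2500 − 2300 = 200; Rhyacian 2300 − 2050 = 250.
Ranking these from shortest: Neogene < Cambrian < Jurassic < Carboniferous < Cryogenian < Siderian < Rhyacian.
Position 3 in that ranking is Jurassic, which lasted 56.4 Myr.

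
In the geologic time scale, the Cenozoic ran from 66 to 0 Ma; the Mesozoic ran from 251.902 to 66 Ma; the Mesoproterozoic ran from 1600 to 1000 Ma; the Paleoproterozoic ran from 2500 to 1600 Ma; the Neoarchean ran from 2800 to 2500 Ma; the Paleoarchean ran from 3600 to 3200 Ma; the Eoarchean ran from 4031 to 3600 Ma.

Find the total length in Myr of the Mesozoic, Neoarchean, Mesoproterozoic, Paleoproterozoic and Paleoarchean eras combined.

Duration is start − end for each: (251.902 − 66) + (2800 − 2500) + (1600 − 1000) + (2500 − 1600) + (3600 − 3200).
That is 185.902 + 300 + 600 + 900 + 400, which totals 2385.902 million years.

2385.902 million years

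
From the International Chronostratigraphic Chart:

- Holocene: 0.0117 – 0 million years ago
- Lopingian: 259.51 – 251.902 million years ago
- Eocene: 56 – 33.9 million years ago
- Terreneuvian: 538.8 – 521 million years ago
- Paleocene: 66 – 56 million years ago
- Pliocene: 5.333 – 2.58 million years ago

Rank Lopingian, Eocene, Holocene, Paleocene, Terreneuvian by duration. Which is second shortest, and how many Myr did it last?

Durations: Lopingian 7.608; Eocene 22.1; Holocene 0.0117; Paleocene 10; Terreneuvian 17.8 Myr.
Sorted shortest-first: Holocene (0.0117), Lopingian (7.608), Paleocene (10), Terreneuvian (17.8), Eocene (22.1).
The second shortest is Lopingian at 7.608 Myr.

Lopingian, 7.608 million years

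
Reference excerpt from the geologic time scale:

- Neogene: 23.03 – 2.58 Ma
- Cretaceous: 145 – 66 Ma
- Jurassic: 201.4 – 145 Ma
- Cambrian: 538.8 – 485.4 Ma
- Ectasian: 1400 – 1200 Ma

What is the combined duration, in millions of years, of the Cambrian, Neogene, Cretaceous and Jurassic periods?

Duration is start − end for each: (538.8 − 485.4) + (23.03 − 2.58) + (145 − 66) + (201.4 − 145).
That is 53.4 + 20.45 + 79 + 56.4, which totals 209.25 million years.

209.25 million years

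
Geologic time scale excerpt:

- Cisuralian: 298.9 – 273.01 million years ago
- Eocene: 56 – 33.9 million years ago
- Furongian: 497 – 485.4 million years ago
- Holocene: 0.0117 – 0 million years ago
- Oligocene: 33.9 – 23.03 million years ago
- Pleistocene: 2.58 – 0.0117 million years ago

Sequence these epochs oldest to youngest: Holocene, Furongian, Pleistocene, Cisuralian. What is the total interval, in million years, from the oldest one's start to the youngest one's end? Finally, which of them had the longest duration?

Start ages (Ma): Furongian 497, Cisuralian 298.9, Pleistocene 2.58, Holocene 0.0117.
Ordered oldest to youngest: Furongian, Cisuralian, Pleistocene, Holocene.
Span = 497 − 0 = 497 Myr.
Durations: Holocene 0.0117, Furongian 11.6, Cisuralian 25.89, Pleistocene 2.5683 → longest is Cisuralian (25.89 Myr).

Furongian, Cisuralian, Pleistocene, Holocene; total span 497 Myr; longest is Cisuralian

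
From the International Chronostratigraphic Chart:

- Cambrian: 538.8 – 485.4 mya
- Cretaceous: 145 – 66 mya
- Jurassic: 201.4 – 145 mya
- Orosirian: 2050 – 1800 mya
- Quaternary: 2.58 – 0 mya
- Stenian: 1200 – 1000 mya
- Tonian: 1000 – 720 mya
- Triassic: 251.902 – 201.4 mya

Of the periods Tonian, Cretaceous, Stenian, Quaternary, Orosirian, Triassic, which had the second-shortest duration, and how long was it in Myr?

Triassic, 50.502 million years

Durations: Tonian 280; Cretaceous 79; Stenian 200; Quaternary 2.58; Orosirian 250; Triassic 50.502 Myr.
Sorted shortest-first: Quaternary (2.58), Triassic (50.502), Cretaceous (79), Stenian (200), Orosirian (250), Tonian (280).
The second shortest is Triassic at 50.502 Myr.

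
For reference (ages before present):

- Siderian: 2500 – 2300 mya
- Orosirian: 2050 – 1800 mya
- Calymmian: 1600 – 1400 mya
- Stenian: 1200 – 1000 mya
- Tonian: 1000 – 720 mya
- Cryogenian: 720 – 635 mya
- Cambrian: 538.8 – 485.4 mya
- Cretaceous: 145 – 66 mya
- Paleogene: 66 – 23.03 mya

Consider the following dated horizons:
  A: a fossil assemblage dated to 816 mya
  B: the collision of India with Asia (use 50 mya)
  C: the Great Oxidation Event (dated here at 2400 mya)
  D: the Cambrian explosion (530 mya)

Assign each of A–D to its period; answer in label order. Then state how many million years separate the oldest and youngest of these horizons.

A — Tonian; B — Paleogene; C — Siderian; D — Cambrian; span 2350 million years

A: 816 Ma lies in 1000–720 Ma, so Tonian.
B: 50 Ma lies in 66–23.03 Ma, so Paleogene.
C: 2400 Ma lies in 2500–2300 Ma, so Siderian.
D: 530 Ma lies in 538.8–485.4 Ma, so Cambrian.
Oldest = 2400 Ma, youngest = 50 Ma → span 2350 Myr.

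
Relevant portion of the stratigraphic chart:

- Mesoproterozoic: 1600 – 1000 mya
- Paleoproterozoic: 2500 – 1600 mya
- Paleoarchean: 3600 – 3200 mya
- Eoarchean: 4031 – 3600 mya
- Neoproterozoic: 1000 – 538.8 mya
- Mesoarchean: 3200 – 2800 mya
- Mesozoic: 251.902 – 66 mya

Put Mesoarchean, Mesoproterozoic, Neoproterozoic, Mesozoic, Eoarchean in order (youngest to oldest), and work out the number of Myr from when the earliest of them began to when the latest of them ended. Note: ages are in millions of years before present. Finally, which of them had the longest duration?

Start ages (Ma): Eoarchean 4031, Mesoarchean 3200, Mesoproterozoic 1600, Neoproterozoic 1000, Mesozoic 251.902.
Ordered youngest to oldest: Mesozoic, Neoproterozoic, Mesoproterozoic, Mesoarchean, Eoarchean.
Span = 4031 − 66 = 3965 Myr.
Durations: Eoarchean 431, Neoproterozoic 461.2, Mesoarchean 400, Mesozoic 185.902, Mesoproterozoic 600 → longest is Mesoproterozoic (600 Myr).

Mesozoic, Neoproterozoic, Mesoproterozoic, Mesoarchean, Eoarchean; total span 3965 Myr; longest is Mesoproterozoic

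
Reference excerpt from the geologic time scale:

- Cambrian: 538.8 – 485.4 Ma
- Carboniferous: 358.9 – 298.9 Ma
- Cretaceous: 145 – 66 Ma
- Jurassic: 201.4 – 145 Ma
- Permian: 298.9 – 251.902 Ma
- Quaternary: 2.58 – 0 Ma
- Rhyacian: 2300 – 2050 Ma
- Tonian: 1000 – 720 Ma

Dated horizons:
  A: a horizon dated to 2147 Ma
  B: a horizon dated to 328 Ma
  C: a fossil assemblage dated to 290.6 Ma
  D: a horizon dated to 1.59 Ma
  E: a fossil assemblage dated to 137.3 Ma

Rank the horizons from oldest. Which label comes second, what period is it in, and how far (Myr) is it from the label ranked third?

Sorted oldest-first by Ma: A (2147), B (328), C (290.6), E (137.3), D (1.59).
The second oldest is B at 328 Ma, which lies in 358.9–298.9 Ma: the Carboniferous.
The third oldest is C at 290.6 Ma; separation = |328 − 290.6| = 37.4 Myr.

B, in the Carboniferous; 37.4 million years to C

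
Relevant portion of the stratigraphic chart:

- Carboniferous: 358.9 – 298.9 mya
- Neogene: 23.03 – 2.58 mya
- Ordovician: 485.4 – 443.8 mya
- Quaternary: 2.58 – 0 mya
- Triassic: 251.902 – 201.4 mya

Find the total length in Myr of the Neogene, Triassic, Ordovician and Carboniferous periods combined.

Duration is start − end for each: (23.03 − 2.58) + (251.902 − 201.4) + (485.4 − 443.8) + (358.9 − 298.9).
That is 20.45 + 50.502 + 41.6 + 60, which totals 172.552 million years.

172.552 million years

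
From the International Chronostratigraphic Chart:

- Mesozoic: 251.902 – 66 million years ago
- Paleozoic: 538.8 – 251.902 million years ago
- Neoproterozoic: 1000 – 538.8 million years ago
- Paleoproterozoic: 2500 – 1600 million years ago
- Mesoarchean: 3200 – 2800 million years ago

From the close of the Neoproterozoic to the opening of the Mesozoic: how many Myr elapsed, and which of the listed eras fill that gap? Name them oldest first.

286.898 million years; Paleozoic

The Neoproterozoic closes at 538.8 Ma and the Mesozoic opens at 251.902 Ma, so the interval is 538.8 − 251.902 = 286.898 Myr.
An era fits inside if it starts at or after 538.8 Ma and ends at or before 251.902 Ma; oldest first that gives Paleozoic.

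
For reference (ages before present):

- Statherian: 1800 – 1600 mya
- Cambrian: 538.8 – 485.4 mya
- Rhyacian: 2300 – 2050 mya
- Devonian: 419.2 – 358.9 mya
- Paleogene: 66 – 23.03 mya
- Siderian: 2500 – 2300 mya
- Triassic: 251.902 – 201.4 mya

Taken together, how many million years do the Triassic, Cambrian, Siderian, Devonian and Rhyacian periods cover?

614.202 million years

Each duration: Triassic = 50.502; Cambrian = 53.4; Siderian = 200; Devonian = 60.3; Rhyacian = 250.
Sum: 50.502 + 53.4 + 200 + 60.3 + 250 = 614.202 Myr.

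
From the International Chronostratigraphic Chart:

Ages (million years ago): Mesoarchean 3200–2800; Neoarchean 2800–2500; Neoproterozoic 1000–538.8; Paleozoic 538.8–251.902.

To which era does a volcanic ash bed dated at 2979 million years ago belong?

2979 Ma lies between 3200 and 2800 Ma, so it falls in the Mesoarchean.

Mesoarchean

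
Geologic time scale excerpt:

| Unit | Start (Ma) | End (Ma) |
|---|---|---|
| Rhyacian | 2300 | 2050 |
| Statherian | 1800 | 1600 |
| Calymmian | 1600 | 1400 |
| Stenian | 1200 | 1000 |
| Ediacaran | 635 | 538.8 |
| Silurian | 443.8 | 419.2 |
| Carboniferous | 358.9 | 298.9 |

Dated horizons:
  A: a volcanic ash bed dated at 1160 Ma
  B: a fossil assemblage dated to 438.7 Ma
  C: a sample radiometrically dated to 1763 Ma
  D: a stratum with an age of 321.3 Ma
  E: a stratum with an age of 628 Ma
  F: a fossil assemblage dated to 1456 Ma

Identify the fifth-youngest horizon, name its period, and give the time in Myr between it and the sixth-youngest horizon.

F, in the Calymmian; 307 million years to C

Sorted youngest-first by Ma: D (321.3), B (438.7), E (628), A (1160), F (1456), C (1763).
The fifth youngest is F at 1456 Ma, which lies in 1600–1400 Ma: the Calymmian.
The sixth youngest is C at 1763 Ma; separation = |1456 − 1763| = 307 Myr.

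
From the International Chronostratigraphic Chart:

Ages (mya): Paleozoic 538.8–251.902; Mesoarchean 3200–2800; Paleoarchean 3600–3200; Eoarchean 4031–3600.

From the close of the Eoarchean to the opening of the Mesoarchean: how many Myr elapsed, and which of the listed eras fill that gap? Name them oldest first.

The Eoarchean closes at 3600 Ma and the Mesoarchean opens at 3200 Ma, so the interval is 3600 − 3200 = 400 Myr.
An era fits inside if it starts at or after 3600 Ma and ends at or before 3200 Ma; oldest first that gives Paleoarchean.

400 million years; Paleoarchean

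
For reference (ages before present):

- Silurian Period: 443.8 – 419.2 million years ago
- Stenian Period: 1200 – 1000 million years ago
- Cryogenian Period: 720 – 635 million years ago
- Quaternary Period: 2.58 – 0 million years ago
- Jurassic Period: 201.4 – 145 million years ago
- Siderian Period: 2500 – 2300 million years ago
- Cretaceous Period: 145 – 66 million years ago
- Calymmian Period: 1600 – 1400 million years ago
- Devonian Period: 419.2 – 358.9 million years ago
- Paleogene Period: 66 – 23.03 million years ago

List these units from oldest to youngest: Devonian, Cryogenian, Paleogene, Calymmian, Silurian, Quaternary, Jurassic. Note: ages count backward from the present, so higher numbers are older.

Calymmian, then Cryogenian, then Silurian, then Devonian, then Jurassic, then Paleogene, then Quaternary

Read off each span (Ma): Devonian 419.2–358.9; Cryogenian 720–635; Paleogene 66–23.03; Calymmian 1600–1400; Silurian 443.8–419.2; Quaternary 2.58–0; Jurassic 201.4–145.
Larger Ma is older, so oldest→youngest is Calymmian, Cryogenian, Silurian, Devonian, Jurassic, Paleogene, Quaternary.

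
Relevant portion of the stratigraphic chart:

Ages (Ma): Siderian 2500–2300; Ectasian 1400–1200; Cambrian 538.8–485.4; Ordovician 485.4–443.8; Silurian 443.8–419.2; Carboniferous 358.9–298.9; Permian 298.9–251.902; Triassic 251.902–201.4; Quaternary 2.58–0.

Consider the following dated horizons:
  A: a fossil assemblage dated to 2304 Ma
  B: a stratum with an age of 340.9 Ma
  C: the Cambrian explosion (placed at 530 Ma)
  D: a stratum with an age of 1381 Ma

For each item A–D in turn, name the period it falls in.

A: 2304 Ma lies in 2500–2300 Ma, so Siderian.
B: 340.9 Ma lies in 358.9–298.9 Ma, so Carboniferous.
C: 530 Ma lies in 538.8–485.4 Ma, so Cambrian.
D: 1381 Ma lies in 1400–1200 Ma, so Ectasian.

A — Siderian; B — Carboniferous; C — Cambrian; D — Ectasian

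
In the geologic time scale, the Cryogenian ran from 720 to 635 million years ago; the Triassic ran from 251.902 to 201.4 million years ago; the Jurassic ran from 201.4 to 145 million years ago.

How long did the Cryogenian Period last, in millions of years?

720 − 635 = 85 million years.

85 million years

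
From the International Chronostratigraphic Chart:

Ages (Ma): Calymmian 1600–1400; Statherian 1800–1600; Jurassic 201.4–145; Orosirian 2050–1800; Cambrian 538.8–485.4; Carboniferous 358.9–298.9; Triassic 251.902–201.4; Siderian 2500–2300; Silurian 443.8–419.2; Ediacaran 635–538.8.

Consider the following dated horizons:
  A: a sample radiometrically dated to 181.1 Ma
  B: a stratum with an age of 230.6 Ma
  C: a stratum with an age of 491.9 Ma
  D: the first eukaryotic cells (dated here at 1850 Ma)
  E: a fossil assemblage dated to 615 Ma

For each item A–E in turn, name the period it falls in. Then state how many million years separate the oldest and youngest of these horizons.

A: 181.1 Ma lies in 201.4–145 Ma, so Jurassic.
B: 230.6 Ma lies in 251.902–201.4 Ma, so Triassic.
C: 491.9 Ma lies in 538.8–485.4 Ma, so Cambrian.
D: 1850 Ma lies in 2050–1800 Ma, so Orosirian.
E: 615 Ma lies in 635–538.8 Ma, so Ediacaran.
Oldest = 1850 Ma, youngest = 181.1 Ma → span 1668.9 Myr.

A — Jurassic; B — Triassic; C — Cambrian; D — Orosirian; E — Ediacaran; span 1668.9 million years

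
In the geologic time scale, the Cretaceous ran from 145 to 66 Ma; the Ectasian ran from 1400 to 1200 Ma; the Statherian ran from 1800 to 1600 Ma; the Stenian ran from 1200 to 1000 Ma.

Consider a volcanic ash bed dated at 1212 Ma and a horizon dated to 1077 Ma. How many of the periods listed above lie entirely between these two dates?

0

Checking each listed span, none has both start < 1212 Ma and end > 1077 Ma — every period straddles one of the two dates or lies outside them — so the count is 0.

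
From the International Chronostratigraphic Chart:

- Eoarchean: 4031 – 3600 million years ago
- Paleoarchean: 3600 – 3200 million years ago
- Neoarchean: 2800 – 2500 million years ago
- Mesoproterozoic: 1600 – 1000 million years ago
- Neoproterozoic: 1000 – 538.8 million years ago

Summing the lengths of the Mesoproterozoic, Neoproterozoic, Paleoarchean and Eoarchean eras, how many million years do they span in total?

1892.2 million years

Each duration: Mesoproterozoic = 600; Neoproterozoic = 461.2; Paleoarchean = 400; Eoarchean = 431.
Sum: 600 + 461.2 + 400 + 431 = 1892.2 Myr.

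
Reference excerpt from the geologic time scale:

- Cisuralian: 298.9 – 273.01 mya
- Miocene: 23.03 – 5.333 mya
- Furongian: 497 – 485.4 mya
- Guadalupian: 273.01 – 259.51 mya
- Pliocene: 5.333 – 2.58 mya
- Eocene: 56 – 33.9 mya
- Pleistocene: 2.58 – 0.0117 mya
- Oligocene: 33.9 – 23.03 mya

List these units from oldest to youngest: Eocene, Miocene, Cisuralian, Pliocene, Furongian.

The oldest of these is Furongian (starts 497 Ma) and the youngest is Pliocene (ends 2.58 Ma).
In between, by decreasing start age: Cisuralian (298.9), Eocene (56), Miocene (23.03).

Furongian, Cisuralian, Eocene, Miocene, Pliocene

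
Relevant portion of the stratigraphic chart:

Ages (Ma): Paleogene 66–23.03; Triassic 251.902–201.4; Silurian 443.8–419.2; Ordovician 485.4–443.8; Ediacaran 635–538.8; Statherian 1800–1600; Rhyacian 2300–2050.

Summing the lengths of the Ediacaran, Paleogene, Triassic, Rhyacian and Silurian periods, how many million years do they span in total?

Duration is start − end for each: (635 − 538.8) + (66 − 23.03) + (251.902 − 201.4) + (2300 − 2050) + (443.8 − 419.2).
That is 96.2 + 42.97 + 50.502 + 250 + 24.6, which totals 464.272 million years.

464.272 million years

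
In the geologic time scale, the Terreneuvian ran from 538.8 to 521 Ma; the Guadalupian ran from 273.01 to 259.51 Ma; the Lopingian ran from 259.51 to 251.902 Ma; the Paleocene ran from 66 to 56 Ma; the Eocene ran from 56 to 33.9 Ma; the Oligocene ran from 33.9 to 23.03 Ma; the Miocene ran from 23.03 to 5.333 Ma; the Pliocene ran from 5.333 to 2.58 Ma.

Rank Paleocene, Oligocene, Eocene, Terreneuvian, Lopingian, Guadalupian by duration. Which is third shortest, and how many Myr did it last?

Durations: Paleocene 10; Oligocene 10.87; Eocene 22.1; Terreneuvian 17.8; Lopingian 7.608; Guadalupian 13.5 Myr.
Sorted shortest-first: Lopingian (7.608), Paleocene (10), Oligocene (10.87), Guadalupian (13.5), Terreneuvian (17.8), Eocene (22.1).
The third shortest is Oligocene at 10.87 Myr.

Oligocene, 10.87 million years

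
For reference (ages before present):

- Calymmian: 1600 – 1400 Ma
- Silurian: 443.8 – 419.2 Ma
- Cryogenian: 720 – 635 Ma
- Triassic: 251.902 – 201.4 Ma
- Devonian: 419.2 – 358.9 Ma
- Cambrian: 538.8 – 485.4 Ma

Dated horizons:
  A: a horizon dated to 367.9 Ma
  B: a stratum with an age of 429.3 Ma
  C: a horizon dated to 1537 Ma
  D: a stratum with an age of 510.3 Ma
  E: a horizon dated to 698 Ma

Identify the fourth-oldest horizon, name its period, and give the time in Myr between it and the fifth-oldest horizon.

B, in the Silurian; 61.4 million years to A

Sorted oldest-first by Ma: C (1537), E (698), D (510.3), B (429.3), A (367.9).
The fourth oldest is B at 429.3 Ma, which lies in 443.8–419.2 Ma: the Silurian.
The fifth oldest is A at 367.9 Ma; separation = |429.3 − 367.9| = 61.4 Myr.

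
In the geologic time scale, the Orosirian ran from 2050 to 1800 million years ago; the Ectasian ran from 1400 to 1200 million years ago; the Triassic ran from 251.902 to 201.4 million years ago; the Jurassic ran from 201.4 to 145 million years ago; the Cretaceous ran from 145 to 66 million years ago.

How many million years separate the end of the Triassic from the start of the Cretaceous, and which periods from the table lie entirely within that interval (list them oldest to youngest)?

The Triassic closes at 201.4 Ma and the Cretaceous opens at 145 Ma, so the interval is 201.4 − 145 = 56.4 Myr.
A period fits inside if it starts at or after 201.4 Ma and ends at or before 145 Ma; oldest first that gives Jurassic.

56.4 million years; Jurassic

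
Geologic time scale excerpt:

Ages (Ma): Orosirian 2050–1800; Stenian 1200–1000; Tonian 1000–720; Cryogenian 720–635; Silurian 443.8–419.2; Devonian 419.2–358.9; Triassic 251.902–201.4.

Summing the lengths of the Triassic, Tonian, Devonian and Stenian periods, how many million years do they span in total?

Each duration: Triassic = 50.502; Tonian = 280; Devonian = 60.3; Stenian = 200.
Sum: 50.502 + 280 + 60.3 + 200 = 590.802 Myr.

590.802 million years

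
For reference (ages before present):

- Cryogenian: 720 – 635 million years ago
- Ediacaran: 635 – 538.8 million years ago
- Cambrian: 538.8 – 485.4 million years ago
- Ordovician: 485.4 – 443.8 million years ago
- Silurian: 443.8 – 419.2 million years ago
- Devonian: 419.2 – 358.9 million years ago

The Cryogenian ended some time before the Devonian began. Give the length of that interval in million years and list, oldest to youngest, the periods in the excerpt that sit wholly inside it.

215.8 million years; Ediacaran, Cambrian, Ordovician, Silurian

The Cryogenian closes at 635 Ma and the Devonian opens at 419.2 Ma, so the interval is 635 − 419.2 = 215.8 Myr.
A period fits inside if it starts at or after 635 Ma and ends at or before 419.2 Ma; oldest first that gives Ediacaran, Cambrian, Ordovician, Silurian.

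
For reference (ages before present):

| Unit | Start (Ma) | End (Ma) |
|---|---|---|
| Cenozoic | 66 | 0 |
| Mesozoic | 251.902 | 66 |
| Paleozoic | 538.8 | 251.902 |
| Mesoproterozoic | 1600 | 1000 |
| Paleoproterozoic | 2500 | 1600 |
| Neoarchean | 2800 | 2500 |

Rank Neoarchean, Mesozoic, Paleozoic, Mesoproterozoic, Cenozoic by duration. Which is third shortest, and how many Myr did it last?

Paleozoic, 286.898 million years

Durations: Neoarchean 300; Mesozoic 185.902; Paleozoic 286.898; Mesoproterozoic 600; Cenozoic 66 Myr.
Sorted shortest-first: Cenozoic (66), Mesozoic (185.902), Paleozoic (286.898), Neoarchean (300), Mesoproterozoic (600).
The third shortest is Paleozoic at 286.898 Myr.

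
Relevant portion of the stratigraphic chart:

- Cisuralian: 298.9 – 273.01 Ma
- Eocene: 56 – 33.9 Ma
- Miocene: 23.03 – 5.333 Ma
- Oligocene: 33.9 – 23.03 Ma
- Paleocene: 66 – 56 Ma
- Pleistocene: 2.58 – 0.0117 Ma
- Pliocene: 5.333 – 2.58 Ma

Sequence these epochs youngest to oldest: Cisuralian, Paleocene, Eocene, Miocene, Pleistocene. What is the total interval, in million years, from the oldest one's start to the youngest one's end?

Start ages (Ma): Cisuralian 298.9, Paleocene 66, Eocene 56, Miocene 23.03, Pleistocene 2.58.
Ordered youngest to oldest: Pleistocene, Miocene, Eocene, Paleocene, Cisuralian.
Span = 298.9 − 0.0117 = 298.8883 Myr.

Pleistocene, Miocene, Eocene, Paleocene, Cisuralian; total span 298.8883 Myr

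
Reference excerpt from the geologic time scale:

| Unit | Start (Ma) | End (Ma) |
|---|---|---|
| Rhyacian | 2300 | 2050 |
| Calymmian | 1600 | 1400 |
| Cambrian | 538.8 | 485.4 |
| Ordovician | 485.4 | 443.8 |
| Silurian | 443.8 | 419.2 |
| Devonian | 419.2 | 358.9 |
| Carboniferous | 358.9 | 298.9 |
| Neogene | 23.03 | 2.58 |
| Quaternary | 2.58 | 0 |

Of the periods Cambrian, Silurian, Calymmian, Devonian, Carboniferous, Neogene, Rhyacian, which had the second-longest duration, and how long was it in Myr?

Calymmian, 200 million years

Durations: Cambrian 53.4; Silurian 24.6; Calymmian 200; Devonian 60.3; Carboniferous 60; Neogene 20.45; Rhyacian 250 Myr.
Sorted longest-first: Rhyacian (250), Calymmian (200), Devonian (60.3), Carboniferous (60), Cambrian (53.4), Silurian (24.6), Neogene (20.45).
The second longest is Calymmian at 200 Myr.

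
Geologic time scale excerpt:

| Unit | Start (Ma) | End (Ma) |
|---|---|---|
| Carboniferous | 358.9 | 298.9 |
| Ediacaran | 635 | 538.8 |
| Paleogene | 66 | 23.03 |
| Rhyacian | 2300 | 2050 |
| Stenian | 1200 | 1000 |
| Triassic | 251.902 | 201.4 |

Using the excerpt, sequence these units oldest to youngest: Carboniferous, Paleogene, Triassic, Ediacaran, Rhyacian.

The oldest of these is Rhyacian (starts 2300 Ma) and the youngest is Paleogene (ends 23.03 Ma).
In between, by decreasing start age: Ediacaran (635), Carboniferous (358.9), Triassic (251.902).

Rhyacian, then Ediacaran, then Carboniferous, then Triassic, then Paleogene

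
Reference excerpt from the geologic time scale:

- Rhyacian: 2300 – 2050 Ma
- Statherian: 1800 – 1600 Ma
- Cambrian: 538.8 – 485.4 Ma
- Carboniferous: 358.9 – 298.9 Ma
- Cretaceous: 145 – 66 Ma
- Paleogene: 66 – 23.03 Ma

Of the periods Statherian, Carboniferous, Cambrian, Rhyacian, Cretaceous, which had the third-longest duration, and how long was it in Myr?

Cretaceous, 79 million years

Start − end for each: Statherian 1800 − 1600 = 200; Carboniferous 358.9 − 298.9 = 60; Cambrian 538.8 − 485.4 = 53.4; Rhyacian 2300 − 2050 = 250; Cretaceous 145 − 66 = 79.
Ranking these from longest: Rhyacian > Statherian > Cretaceous > Carboniferous > Cambrian.
Position 3 in that ranking is Cretaceous, which lasted 79 Myr.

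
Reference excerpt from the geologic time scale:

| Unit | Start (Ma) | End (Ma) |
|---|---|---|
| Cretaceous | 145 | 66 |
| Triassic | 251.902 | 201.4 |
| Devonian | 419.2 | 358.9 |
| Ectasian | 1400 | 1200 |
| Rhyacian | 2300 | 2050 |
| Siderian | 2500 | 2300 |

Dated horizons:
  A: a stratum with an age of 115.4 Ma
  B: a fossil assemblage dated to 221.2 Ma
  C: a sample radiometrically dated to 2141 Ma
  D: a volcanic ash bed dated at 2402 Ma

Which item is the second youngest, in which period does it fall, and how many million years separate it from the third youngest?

B, in the Triassic; 1919.8 million years to C

Smaller Ma means younger, so youngest first: A 115.4 < B 221.2 < C 2141 < D 2402.
Counting 2 along gives B (221.2 Ma); the excerpt puts that inside the Triassic, 251.902–201.4 Ma.
Next in line is C (2141 Ma), and 2141 − 221.2 = 1919.8 Myr.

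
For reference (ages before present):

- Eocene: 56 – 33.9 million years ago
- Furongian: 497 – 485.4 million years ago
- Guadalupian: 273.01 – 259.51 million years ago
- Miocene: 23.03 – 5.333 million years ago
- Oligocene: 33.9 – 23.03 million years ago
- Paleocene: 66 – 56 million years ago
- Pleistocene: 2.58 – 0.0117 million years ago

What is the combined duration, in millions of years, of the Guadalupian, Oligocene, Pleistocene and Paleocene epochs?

Each duration: Guadalupian = 13.5; Oligocene = 10.87; Pleistocene = 2.5683; Paleocene = 10.
Sum: 13.5 + 10.87 + 2.5683 + 10 = 36.9383 Myr.

36.9383 million years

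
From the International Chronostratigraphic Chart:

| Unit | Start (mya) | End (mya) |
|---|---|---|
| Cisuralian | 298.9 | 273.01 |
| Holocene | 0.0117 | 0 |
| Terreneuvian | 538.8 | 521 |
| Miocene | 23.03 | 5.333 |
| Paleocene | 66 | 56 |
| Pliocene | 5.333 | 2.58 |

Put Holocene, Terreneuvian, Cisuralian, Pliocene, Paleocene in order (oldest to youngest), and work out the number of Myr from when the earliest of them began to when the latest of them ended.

From the excerpt: Holocene 0.0117–0; Terreneuvian 538.8–521; Cisuralian 298.9–273.01; Pliocene 5.333–2.58; Paleocene 66–56 (Ma).
Larger Ma is earlier, so the oldest is Terreneuvian and the youngest is Holocene; oldest to youngest: Terreneuvian, Cisuralian, Paleocene, Pliocene, Holocene.
Oldest start 538.8 minus youngest end 0 gives 538.8 Myr overall.

Terreneuvian, Cisuralian, Paleocene, Pliocene, Holocene; total span 538.8 Myr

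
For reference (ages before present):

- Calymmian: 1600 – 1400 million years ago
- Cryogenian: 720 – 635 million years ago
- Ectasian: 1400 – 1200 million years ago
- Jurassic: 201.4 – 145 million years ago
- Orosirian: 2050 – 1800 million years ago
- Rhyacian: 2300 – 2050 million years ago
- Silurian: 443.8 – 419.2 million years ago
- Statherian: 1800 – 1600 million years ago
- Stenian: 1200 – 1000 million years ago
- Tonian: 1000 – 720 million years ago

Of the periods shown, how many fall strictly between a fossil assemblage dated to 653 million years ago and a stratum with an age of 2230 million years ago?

The older date is 2230 Ma and the younger is 653 Ma.
Periods with start < 2230 and end > 653 Ma: Orosirian (2050–1800), Statherian (1800–1600), Calymmian (1600–1400), Ectasian (1400–1200), Stenian (1200–1000), Tonian (1000–720).
That is 6 complete periods.

6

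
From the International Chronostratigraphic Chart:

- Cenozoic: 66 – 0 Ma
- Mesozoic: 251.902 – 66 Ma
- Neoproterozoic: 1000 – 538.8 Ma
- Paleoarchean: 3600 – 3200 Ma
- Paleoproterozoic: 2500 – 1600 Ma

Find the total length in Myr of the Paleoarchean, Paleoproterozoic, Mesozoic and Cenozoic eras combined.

1551.902 million years

Duration is start − end for each: (3600 − 3200) + (2500 − 1600) + (251.902 − 66) + (66 − 0).
That is 400 + 900 + 185.902 + 66, which totals 1551.902 million years.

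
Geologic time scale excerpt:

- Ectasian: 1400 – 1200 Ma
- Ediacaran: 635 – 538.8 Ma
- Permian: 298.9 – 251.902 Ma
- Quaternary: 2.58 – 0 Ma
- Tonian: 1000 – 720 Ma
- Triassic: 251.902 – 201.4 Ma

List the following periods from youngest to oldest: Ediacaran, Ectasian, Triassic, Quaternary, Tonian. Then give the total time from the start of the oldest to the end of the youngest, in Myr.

Quaternary → Triassic → Ediacaran → Tonian → Ectasian; total span 1400 Myr

From the excerpt: Ediacaran 635–538.8; Ectasian 1400–1200; Triassic 251.902–201.4; Quaternary 2.58–0; Tonian 1000–720 (Ma).
Larger Ma is earlier, so the oldest is Ectasian and the youngest is Quaternary; youngest to oldest: Quaternary, Triassic, Ediacaran, Tonian, Ectasian.
Oldest start 1400 minus youngest end 0 gives 1400 Myr overall.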